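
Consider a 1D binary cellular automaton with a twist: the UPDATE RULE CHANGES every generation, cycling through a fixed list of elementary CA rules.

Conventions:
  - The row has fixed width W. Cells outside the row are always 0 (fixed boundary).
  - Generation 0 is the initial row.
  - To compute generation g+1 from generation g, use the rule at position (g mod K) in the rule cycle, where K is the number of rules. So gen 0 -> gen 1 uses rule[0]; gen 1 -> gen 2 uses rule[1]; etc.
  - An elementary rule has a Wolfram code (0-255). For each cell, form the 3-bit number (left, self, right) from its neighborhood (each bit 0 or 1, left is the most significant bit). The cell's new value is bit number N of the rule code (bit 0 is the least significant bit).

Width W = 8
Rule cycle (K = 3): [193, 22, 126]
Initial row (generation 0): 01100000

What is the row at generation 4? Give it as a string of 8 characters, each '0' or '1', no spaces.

Answer: 01110111

Derivation:
Gen 0: 01100000
Gen 1 (rule 193): 00101111
Gen 2 (rule 22): 01100000
Gen 3 (rule 126): 11110000
Gen 4 (rule 193): 01110111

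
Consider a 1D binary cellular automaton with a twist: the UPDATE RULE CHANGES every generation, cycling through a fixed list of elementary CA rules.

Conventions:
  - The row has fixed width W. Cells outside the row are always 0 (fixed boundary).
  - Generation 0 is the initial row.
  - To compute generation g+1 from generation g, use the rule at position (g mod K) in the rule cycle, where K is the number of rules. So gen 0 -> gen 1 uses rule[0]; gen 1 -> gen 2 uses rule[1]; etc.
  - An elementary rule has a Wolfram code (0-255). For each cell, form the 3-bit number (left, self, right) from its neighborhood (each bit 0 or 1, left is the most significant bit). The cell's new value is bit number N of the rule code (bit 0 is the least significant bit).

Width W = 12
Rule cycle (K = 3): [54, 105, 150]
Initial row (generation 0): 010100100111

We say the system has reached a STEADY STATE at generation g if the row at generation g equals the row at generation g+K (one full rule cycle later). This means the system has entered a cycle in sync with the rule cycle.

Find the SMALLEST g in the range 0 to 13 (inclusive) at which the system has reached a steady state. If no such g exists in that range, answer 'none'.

Answer: 4

Derivation:
Gen 0: 010100100111
Gen 1 (rule 54): 111111111000
Gen 2 (rule 105): 100000001011
Gen 3 (rule 150): 110000011000
Gen 4 (rule 54): 001000100100
Gen 5 (rule 105): 100010000001
Gen 6 (rule 150): 110111000011
Gen 7 (rule 54): 001000100100
Gen 8 (rule 105): 100010000001
Gen 9 (rule 150): 110111000011
Gen 10 (rule 54): 001000100100
Gen 11 (rule 105): 100010000001
Gen 12 (rule 150): 110111000011
Gen 13 (rule 54): 001000100100
Gen 14 (rule 105): 100010000001
Gen 15 (rule 150): 110111000011
Gen 16 (rule 54): 001000100100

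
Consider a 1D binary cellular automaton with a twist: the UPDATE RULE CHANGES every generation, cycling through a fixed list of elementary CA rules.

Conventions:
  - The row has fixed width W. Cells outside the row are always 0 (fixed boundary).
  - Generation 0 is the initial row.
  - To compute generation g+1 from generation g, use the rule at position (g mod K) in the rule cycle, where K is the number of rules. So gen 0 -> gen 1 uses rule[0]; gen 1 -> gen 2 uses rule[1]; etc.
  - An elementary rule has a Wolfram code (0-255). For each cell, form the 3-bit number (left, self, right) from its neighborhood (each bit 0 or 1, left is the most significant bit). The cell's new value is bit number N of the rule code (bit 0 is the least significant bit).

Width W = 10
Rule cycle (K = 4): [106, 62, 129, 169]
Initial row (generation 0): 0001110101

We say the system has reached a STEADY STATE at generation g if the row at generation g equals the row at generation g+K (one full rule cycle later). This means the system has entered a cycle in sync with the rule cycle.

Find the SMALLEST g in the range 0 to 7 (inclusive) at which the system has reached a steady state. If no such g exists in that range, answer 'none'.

Gen 0: 0001110101
Gen 1 (rule 106): 0011011010
Gen 2 (rule 62): 0110110111
Gen 3 (rule 129): 0000000010
Gen 4 (rule 169): 1111111000
Gen 5 (rule 106): 1000001000
Gen 6 (rule 62): 1100011100
Gen 7 (rule 129): 0001001001
Gen 8 (rule 169): 1100000000
Gen 9 (rule 106): 1100000000
Gen 10 (rule 62): 1010000000
Gen 11 (rule 129): 0000111111

Answer: none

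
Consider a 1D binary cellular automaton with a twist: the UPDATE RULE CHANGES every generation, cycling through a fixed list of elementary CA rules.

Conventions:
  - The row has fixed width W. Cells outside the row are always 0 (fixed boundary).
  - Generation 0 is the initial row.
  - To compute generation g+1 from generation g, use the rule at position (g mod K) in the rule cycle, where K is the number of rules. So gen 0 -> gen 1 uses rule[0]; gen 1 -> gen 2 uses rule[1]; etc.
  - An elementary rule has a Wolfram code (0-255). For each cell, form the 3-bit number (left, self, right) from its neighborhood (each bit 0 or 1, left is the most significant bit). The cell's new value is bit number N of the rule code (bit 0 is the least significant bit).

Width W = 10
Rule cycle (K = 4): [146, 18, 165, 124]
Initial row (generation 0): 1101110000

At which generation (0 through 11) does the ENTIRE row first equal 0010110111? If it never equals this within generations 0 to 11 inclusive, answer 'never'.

Gen 0: 1101110000
Gen 1 (rule 146): 0000101000
Gen 2 (rule 18): 0001000100
Gen 3 (rule 165): 1101010101
Gen 4 (rule 124): 1111111111
Gen 5 (rule 146): 0111111110
Gen 6 (rule 18): 1000000001
Gen 7 (rule 165): 1011111101
Gen 8 (rule 124): 1110000111
Gen 9 (rule 146): 0101001010
Gen 10 (rule 18): 1000110001
Gen 11 (rule 165): 1010000101

Answer: never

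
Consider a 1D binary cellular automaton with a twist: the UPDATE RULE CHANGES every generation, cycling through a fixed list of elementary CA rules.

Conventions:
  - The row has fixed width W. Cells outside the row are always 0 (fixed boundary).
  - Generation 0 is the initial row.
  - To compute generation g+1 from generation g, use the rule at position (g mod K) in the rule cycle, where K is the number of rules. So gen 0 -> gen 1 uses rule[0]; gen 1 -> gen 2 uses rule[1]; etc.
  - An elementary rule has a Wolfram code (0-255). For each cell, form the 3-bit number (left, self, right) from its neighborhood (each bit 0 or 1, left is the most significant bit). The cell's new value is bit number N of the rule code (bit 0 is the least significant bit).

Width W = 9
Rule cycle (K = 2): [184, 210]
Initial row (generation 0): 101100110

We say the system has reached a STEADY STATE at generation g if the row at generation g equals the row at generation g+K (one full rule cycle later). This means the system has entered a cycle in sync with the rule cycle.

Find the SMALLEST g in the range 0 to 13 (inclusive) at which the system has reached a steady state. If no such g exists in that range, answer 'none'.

Answer: none

Derivation:
Gen 0: 101100110
Gen 1 (rule 184): 011010101
Gen 2 (rule 210): 101000000
Gen 3 (rule 184): 010100000
Gen 4 (rule 210): 100010000
Gen 5 (rule 184): 010001000
Gen 6 (rule 210): 101010100
Gen 7 (rule 184): 010101010
Gen 8 (rule 210): 100000001
Gen 9 (rule 184): 010000000
Gen 10 (rule 210): 101000000
Gen 11 (rule 184): 010100000
Gen 12 (rule 210): 100010000
Gen 13 (rule 184): 010001000
Gen 14 (rule 210): 101010100
Gen 15 (rule 184): 010101010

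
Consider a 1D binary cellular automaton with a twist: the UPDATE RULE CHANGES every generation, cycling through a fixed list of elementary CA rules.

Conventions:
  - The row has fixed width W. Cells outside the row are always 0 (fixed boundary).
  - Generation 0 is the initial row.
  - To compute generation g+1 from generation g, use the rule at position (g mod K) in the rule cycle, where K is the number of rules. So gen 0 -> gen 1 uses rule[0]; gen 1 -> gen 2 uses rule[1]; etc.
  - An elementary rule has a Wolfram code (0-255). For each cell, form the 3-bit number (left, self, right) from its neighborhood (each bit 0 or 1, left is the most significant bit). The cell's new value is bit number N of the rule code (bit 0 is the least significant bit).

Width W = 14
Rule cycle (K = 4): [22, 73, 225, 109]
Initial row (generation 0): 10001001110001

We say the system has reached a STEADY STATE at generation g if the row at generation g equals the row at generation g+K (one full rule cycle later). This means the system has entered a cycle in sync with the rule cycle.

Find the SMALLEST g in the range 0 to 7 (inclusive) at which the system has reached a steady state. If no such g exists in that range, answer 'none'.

Gen 0: 10001001110001
Gen 1 (rule 22): 11011110001011
Gen 2 (rule 73): 11010010100011
Gen 3 (rule 225): 01100001001001
Gen 4 (rule 109): 01101101001001
Gen 5 (rule 22): 10000001111111
Gen 6 (rule 73): 00111101000001
Gen 7 (rule 225): 10011110011100
Gen 8 (rule 109): 10010010010101
Gen 9 (rule 22): 11111111110101
Gen 10 (rule 73): 10000000010000
Gen 11 (rule 225): 00111111000111

Answer: none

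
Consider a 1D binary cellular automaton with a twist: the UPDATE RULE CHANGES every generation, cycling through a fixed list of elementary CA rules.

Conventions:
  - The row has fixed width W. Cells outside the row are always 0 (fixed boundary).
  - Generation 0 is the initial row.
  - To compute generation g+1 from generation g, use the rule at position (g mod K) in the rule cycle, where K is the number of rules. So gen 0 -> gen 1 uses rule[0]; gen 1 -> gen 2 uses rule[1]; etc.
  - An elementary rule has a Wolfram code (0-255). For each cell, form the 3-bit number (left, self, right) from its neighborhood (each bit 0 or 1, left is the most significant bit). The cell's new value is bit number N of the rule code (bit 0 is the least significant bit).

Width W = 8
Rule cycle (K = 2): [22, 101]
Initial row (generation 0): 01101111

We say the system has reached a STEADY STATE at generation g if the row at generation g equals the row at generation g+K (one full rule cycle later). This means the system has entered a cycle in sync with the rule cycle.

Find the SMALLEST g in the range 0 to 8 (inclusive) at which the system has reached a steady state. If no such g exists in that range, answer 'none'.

Answer: 1

Derivation:
Gen 0: 01101111
Gen 1 (rule 22): 10000000
Gen 2 (rule 101): 10111111
Gen 3 (rule 22): 10000000
Gen 4 (rule 101): 10111111
Gen 5 (rule 22): 10000000
Gen 6 (rule 101): 10111111
Gen 7 (rule 22): 10000000
Gen 8 (rule 101): 10111111
Gen 9 (rule 22): 10000000
Gen 10 (rule 101): 10111111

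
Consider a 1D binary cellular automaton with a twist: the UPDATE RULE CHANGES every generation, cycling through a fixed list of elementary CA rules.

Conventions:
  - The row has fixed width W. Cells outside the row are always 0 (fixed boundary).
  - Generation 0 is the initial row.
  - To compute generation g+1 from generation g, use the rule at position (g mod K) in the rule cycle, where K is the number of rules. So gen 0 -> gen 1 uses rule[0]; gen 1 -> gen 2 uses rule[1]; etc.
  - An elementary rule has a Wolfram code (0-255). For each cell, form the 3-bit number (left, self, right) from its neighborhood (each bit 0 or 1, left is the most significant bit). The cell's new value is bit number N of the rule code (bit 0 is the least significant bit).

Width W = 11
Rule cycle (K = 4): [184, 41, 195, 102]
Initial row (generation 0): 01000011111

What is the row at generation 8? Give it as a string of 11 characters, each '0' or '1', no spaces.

Answer: 01101101010

Derivation:
Gen 0: 01000011111
Gen 1 (rule 184): 00100011110
Gen 2 (rule 41): 10001010000
Gen 3 (rule 195): 00110000111
Gen 4 (rule 102): 01010001001
Gen 5 (rule 184): 00101000100
Gen 6 (rule 41): 10010010001
Gen 7 (rule 195): 00100100110
Gen 8 (rule 102): 01101101010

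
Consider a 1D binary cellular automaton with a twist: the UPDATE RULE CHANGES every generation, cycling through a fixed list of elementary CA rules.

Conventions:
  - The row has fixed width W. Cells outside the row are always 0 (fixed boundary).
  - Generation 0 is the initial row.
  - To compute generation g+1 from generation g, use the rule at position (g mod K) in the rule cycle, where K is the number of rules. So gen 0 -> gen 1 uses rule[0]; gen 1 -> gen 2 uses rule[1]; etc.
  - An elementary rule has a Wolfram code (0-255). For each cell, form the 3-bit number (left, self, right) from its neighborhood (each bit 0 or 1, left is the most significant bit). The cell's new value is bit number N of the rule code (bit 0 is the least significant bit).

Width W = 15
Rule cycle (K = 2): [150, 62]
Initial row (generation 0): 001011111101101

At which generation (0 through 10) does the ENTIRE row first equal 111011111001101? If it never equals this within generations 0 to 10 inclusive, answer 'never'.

Gen 0: 001011111101101
Gen 1 (rule 150): 011001111000001
Gen 2 (rule 62): 110111000100011
Gen 3 (rule 150): 000010101110100
Gen 4 (rule 62): 000111111001110
Gen 5 (rule 150): 001011110110101
Gen 6 (rule 62): 011110001101111
Gen 7 (rule 150): 101101010000110
Gen 8 (rule 62): 111011111001101
Gen 9 (rule 150): 010001110110001
Gen 10 (rule 62): 111011001101011

Answer: 8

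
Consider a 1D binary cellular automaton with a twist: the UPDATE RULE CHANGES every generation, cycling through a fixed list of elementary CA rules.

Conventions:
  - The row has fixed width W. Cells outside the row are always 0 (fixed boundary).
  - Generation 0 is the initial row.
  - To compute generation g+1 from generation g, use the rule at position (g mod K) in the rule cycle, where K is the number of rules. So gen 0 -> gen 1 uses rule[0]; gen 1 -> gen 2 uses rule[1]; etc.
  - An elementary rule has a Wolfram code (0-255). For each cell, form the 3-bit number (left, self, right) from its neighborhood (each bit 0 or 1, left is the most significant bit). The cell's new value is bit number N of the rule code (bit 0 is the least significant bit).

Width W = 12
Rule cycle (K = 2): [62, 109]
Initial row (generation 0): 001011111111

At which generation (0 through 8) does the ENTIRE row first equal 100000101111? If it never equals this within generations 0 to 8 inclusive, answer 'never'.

Answer: 4

Derivation:
Gen 0: 001011111111
Gen 1 (rule 62): 011110000000
Gen 2 (rule 109): 010010111111
Gen 3 (rule 62): 111111100000
Gen 4 (rule 109): 100000101111
Gen 5 (rule 62): 110001111000
Gen 6 (rule 109): 110101001011
Gen 7 (rule 62): 101111111110
Gen 8 (rule 109): 111000000010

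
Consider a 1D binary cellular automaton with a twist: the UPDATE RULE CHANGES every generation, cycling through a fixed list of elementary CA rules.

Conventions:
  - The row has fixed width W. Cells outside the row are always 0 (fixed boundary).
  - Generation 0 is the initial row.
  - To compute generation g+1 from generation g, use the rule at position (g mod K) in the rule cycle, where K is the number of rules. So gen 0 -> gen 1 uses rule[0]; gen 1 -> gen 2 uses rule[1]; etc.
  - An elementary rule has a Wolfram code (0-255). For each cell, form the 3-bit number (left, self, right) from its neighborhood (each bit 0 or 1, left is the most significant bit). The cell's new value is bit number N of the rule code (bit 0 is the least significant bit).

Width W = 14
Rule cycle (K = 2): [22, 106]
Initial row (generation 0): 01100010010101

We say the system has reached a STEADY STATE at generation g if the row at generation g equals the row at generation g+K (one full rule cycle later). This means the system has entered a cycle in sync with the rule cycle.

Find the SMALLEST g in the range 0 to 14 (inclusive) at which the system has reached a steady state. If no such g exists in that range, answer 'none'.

Answer: none

Derivation:
Gen 0: 01100010010101
Gen 1 (rule 22): 10010111110101
Gen 2 (rule 106): 00101100011010
Gen 3 (rule 22): 01100010100011
Gen 4 (rule 106): 11100101000111
Gen 5 (rule 22): 00011101101000
Gen 6 (rule 106): 00110111110000
Gen 7 (rule 22): 01000000001000
Gen 8 (rule 106): 10000000010000
Gen 9 (rule 22): 11000000111000
Gen 10 (rule 106): 11000001101000
Gen 11 (rule 22): 00100010001100
Gen 12 (rule 106): 01000100011100
Gen 13 (rule 22): 11101110100010
Gen 14 (rule 106): 10111011000100
Gen 15 (rule 22): 10000000101110
Gen 16 (rule 106): 00000001011010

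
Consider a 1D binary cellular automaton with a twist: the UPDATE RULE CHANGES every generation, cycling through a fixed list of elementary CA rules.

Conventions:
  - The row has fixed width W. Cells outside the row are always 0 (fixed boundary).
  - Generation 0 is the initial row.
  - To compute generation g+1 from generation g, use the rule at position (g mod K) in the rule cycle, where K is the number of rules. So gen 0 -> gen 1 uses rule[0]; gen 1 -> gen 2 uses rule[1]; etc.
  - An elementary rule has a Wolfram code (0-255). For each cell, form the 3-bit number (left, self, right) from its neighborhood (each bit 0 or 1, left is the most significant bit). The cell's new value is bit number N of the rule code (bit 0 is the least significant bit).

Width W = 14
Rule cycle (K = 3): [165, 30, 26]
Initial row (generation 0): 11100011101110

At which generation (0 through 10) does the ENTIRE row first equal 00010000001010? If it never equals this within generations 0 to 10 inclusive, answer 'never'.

Gen 0: 11100011101110
Gen 1 (rule 165): 01001001010100
Gen 2 (rule 30): 11111111010110
Gen 3 (rule 26): 10000000000101
Gen 4 (rule 165): 10111111110111
Gen 5 (rule 30): 10100000000100
Gen 6 (rule 26): 00010000001010
Gen 7 (rule 165): 11010111101110
Gen 8 (rule 30): 10010100001001
Gen 9 (rule 26): 01100010010110
Gen 10 (rule 165): 00001010011000

Answer: 6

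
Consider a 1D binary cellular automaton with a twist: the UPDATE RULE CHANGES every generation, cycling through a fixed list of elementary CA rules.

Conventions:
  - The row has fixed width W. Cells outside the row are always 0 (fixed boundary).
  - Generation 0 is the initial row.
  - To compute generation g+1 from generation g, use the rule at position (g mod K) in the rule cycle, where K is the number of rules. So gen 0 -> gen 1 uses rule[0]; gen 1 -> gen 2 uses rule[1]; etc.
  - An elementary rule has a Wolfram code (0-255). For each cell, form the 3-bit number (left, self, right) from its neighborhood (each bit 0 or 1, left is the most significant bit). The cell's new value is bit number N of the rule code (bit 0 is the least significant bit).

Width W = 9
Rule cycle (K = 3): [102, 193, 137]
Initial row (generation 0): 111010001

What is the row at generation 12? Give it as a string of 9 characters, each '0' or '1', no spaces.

Gen 0: 111010001
Gen 1 (rule 102): 001110011
Gen 2 (rule 193): 100110001
Gen 3 (rule 137): 000100100
Gen 4 (rule 102): 001101100
Gen 5 (rule 193): 100100101
Gen 6 (rule 137): 000000000
Gen 7 (rule 102): 000000000
Gen 8 (rule 193): 111111111
Gen 9 (rule 137): 111111110
Gen 10 (rule 102): 000000010
Gen 11 (rule 193): 111111000
Gen 12 (rule 137): 111110011

Answer: 111110011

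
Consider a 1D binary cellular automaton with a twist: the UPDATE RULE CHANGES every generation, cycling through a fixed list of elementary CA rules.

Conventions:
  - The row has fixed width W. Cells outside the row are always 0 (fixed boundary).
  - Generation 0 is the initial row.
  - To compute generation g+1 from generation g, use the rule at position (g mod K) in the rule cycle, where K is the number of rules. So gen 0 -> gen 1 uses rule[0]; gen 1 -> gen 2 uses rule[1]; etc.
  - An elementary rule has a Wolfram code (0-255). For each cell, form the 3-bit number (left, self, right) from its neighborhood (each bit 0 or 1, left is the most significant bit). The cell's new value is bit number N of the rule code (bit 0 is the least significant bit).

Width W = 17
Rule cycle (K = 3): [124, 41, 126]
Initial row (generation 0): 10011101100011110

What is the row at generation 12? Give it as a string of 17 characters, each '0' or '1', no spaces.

Gen 0: 10011101100011110
Gen 1 (rule 124): 11010111110010011
Gen 2 (rule 41): 10101100000000010
Gen 3 (rule 126): 11111110000000111
Gen 4 (rule 124): 10000011000000101
Gen 5 (rule 41): 00111010011110010
Gen 6 (rule 126): 01101111110011111
Gen 7 (rule 124): 01111000011010001
Gen 8 (rule 41): 01000011010100100
Gen 9 (rule 126): 11100111111111110
Gen 10 (rule 124): 10110100000000011
Gen 11 (rule 41): 01101001111111010
Gen 12 (rule 126): 11111111000001111

Answer: 11111111000001111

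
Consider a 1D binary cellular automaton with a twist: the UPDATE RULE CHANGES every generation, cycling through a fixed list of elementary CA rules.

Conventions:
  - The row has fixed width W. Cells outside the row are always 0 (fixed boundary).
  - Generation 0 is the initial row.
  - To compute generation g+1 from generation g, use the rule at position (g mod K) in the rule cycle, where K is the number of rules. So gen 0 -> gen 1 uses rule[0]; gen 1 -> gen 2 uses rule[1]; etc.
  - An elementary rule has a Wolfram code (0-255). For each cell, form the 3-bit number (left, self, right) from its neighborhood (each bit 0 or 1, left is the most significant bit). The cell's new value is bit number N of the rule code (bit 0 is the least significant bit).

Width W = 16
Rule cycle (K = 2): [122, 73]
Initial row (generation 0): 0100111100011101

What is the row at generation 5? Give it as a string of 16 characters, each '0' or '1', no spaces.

Answer: 0000101000000010

Derivation:
Gen 0: 0100111100011101
Gen 1 (rule 122): 1011100110110110
Gen 2 (rule 73): 0010100110110110
Gen 3 (rule 122): 0101011111111111
Gen 4 (rule 73): 0000010000000001
Gen 5 (rule 122): 0000101000000010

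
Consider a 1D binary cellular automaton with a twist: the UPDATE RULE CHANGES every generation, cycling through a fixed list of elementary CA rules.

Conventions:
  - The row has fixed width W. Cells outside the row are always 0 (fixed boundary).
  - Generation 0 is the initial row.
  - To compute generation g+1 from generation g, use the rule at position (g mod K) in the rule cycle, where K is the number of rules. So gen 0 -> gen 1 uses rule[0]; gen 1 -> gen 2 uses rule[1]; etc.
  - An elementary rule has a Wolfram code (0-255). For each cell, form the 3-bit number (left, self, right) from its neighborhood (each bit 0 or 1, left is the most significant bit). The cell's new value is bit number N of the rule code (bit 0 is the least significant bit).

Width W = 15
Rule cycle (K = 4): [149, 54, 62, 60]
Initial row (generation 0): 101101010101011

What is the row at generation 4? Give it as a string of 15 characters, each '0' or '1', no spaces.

Answer: 111001000000011

Derivation:
Gen 0: 101101010101011
Gen 1 (rule 149): 100001010101000
Gen 2 (rule 54): 110011111111100
Gen 3 (rule 62): 101110000000010
Gen 4 (rule 60): 111001000000011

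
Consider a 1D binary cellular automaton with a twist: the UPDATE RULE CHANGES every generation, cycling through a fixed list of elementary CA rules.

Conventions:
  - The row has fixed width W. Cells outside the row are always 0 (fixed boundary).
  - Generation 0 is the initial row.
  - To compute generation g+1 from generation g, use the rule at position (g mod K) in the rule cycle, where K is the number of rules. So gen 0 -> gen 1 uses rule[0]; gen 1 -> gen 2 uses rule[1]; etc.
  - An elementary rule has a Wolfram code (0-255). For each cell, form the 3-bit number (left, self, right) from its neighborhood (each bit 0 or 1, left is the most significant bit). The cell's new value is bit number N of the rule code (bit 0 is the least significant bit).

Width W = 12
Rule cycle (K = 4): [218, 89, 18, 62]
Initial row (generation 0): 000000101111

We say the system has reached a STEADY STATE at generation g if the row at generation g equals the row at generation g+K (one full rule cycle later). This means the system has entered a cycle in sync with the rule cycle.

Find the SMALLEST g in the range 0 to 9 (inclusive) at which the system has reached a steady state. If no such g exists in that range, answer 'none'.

Answer: 7

Derivation:
Gen 0: 000000101111
Gen 1 (rule 218): 000001001111
Gen 2 (rule 89): 111100101001
Gen 3 (rule 18): 000011000110
Gen 4 (rule 62): 000110101101
Gen 5 (rule 218): 001110001100
Gen 6 (rule 89): 101011101111
Gen 7 (rule 18): 000000000000
Gen 8 (rule 62): 000000000000
Gen 9 (rule 218): 000000000000
Gen 10 (rule 89): 111111111111
Gen 11 (rule 18): 000000000000
Gen 12 (rule 62): 000000000000
Gen 13 (rule 218): 000000000000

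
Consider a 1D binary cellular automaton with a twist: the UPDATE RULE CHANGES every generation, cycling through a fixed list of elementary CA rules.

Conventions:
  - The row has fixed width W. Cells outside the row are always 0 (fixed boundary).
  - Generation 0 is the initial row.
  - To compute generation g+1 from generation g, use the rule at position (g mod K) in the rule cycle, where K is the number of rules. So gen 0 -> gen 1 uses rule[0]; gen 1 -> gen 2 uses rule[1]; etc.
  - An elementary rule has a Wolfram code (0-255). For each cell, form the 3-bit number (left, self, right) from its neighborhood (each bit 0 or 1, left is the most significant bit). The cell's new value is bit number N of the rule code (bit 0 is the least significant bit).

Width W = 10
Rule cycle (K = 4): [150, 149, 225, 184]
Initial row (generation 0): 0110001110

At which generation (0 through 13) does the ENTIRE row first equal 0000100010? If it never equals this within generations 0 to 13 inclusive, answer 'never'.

Answer: 11

Derivation:
Gen 0: 0110001110
Gen 1 (rule 150): 1001010101
Gen 2 (rule 149): 1101010101
Gen 3 (rule 225): 0110101010
Gen 4 (rule 184): 0101010101
Gen 5 (rule 150): 1101010101
Gen 6 (rule 149): 0001010101
Gen 7 (rule 225): 1100101010
Gen 8 (rule 184): 1010010101
Gen 9 (rule 150): 1011110101
Gen 10 (rule 149): 1001100101
Gen 11 (rule 225): 0000100010
Gen 12 (rule 184): 0000010001
Gen 13 (rule 150): 0000111011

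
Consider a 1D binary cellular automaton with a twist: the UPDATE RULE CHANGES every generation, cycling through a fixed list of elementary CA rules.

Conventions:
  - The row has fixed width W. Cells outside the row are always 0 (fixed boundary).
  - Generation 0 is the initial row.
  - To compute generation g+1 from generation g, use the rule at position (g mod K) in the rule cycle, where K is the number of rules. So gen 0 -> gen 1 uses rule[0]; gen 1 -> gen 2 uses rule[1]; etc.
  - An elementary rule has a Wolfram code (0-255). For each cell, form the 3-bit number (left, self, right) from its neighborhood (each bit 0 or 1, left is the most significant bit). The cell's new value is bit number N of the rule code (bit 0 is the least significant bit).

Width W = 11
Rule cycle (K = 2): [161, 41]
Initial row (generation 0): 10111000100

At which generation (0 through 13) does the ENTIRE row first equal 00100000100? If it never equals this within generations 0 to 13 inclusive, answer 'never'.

Gen 0: 10111000100
Gen 1 (rule 161): 01010010001
Gen 2 (rule 41): 00100000100
Gen 3 (rule 161): 10001110001
Gen 4 (rule 41): 00101000100
Gen 5 (rule 161): 10010010001
Gen 6 (rule 41): 00000000100
Gen 7 (rule 161): 11111110001
Gen 8 (rule 41): 10000000100
Gen 9 (rule 161): 00111110001
Gen 10 (rule 41): 10100000100
Gen 11 (rule 161): 01001110001
Gen 12 (rule 41): 00001000100
Gen 13 (rule 161): 11100010001

Answer: 2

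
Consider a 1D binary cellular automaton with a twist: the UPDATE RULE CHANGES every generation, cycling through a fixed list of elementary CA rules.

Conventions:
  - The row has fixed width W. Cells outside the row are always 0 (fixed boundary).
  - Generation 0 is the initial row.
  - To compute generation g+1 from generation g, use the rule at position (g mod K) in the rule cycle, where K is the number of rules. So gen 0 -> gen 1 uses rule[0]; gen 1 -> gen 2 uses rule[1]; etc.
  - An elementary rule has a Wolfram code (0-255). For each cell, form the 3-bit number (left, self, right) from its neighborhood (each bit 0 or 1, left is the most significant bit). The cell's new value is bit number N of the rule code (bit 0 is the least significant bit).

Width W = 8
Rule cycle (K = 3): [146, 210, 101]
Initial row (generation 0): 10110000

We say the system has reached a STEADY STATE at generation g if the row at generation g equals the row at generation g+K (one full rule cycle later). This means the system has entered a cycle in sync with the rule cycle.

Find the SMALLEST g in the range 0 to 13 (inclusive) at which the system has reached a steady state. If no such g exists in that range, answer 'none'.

Gen 0: 10110000
Gen 1 (rule 146): 00001000
Gen 2 (rule 210): 00010100
Gen 3 (rule 101): 11011101
Gen 4 (rule 146): 00001000
Gen 5 (rule 210): 00010100
Gen 6 (rule 101): 11011101
Gen 7 (rule 146): 00001000
Gen 8 (rule 210): 00010100
Gen 9 (rule 101): 11011101
Gen 10 (rule 146): 00001000
Gen 11 (rule 210): 00010100
Gen 12 (rule 101): 11011101
Gen 13 (rule 146): 00001000
Gen 14 (rule 210): 00010100
Gen 15 (rule 101): 11011101
Gen 16 (rule 146): 00001000

Answer: 1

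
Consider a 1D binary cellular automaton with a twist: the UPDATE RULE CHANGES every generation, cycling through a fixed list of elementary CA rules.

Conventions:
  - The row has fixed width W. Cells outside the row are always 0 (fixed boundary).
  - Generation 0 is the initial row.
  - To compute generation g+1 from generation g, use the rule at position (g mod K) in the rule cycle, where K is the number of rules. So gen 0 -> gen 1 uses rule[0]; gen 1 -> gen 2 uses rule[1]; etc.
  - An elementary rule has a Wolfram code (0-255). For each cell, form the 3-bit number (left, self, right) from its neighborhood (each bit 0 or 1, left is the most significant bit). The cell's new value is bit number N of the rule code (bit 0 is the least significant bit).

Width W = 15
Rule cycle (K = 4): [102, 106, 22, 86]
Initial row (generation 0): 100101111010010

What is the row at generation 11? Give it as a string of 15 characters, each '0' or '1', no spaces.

Gen 0: 100101111010010
Gen 1 (rule 102): 101110001110110
Gen 2 (rule 106): 011010011011110
Gen 3 (rule 22): 100011100000001
Gen 4 (rule 86): 110100110000011
Gen 5 (rule 102): 011101010000101
Gen 6 (rule 106): 110110100001010
Gen 7 (rule 22): 000000110011011
Gen 8 (rule 86): 000001011101001
Gen 9 (rule 102): 000011100111011
Gen 10 (rule 106): 000110101101111
Gen 11 (rule 22): 001000100000000

Answer: 001000100000000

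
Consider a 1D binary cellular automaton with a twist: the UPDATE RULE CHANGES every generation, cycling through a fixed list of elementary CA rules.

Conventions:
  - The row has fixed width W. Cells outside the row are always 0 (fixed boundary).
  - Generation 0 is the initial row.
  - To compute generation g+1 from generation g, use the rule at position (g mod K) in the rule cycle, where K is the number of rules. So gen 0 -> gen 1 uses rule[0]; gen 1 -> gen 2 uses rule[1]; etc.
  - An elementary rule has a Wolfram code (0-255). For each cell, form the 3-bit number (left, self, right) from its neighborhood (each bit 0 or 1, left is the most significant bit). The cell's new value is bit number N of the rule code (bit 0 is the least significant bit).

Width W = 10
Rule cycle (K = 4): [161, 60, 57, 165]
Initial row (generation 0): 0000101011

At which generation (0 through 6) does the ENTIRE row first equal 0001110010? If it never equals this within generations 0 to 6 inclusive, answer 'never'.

Gen 0: 0000101011
Gen 1 (rule 161): 1110010100
Gen 2 (rule 60): 1001011110
Gen 3 (rule 57): 0100110001
Gen 4 (rule 165): 0100000101
Gen 5 (rule 161): 0001110010
Gen 6 (rule 60): 0001001011

Answer: 5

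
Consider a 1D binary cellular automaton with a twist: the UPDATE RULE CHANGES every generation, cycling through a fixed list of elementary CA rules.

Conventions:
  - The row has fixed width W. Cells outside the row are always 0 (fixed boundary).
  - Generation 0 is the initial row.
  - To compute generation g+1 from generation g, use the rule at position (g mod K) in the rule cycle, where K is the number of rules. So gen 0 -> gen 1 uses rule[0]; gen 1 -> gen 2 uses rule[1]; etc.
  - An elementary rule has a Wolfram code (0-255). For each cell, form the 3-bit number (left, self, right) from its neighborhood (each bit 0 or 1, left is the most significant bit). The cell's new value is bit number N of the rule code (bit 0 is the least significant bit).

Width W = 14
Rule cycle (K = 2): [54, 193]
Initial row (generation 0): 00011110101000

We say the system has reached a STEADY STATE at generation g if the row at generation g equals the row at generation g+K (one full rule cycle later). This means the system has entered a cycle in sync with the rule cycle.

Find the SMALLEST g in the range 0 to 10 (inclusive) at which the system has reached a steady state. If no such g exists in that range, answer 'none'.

Gen 0: 00011110101000
Gen 1 (rule 54): 00100001111100
Gen 2 (rule 193): 10001100111101
Gen 3 (rule 54): 11010011000011
Gen 4 (rule 193): 01000001011001
Gen 5 (rule 54): 11100011100111
Gen 6 (rule 193): 01101001100011
Gen 7 (rule 54): 10011110010100
Gen 8 (rule 193): 00001110000001
Gen 9 (rule 54): 00010001000011
Gen 10 (rule 193): 11000100011001
Gen 11 (rule 54): 00101110100111
Gen 12 (rule 193): 10000110000011

Answer: none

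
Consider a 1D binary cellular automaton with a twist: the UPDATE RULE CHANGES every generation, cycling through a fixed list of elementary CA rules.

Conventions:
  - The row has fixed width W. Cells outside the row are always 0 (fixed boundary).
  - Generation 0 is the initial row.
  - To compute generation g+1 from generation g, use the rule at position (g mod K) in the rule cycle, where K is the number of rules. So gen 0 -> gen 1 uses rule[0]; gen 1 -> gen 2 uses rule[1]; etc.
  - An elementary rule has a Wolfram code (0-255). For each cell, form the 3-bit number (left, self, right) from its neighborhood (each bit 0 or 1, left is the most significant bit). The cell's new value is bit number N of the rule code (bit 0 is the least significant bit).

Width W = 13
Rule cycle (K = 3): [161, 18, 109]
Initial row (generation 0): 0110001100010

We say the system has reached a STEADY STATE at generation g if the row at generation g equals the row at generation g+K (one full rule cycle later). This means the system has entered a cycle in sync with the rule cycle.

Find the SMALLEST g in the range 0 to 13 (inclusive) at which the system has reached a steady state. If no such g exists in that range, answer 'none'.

Answer: 4

Derivation:
Gen 0: 0110001100010
Gen 1 (rule 161): 0000100001000
Gen 2 (rule 18): 0001010010100
Gen 3 (rule 109): 1101110011101
Gen 4 (rule 161): 0010100001010
Gen 5 (rule 18): 0100010010001
Gen 6 (rule 109): 0101010010101
Gen 7 (rule 161): 0010100001010
Gen 8 (rule 18): 0100010010001
Gen 9 (rule 109): 0101010010101
Gen 10 (rule 161): 0010100001010
Gen 11 (rule 18): 0100010010001
Gen 12 (rule 109): 0101010010101
Gen 13 (rule 161): 0010100001010
Gen 14 (rule 18): 0100010010001
Gen 15 (rule 109): 0101010010101
Gen 16 (rule 161): 0010100001010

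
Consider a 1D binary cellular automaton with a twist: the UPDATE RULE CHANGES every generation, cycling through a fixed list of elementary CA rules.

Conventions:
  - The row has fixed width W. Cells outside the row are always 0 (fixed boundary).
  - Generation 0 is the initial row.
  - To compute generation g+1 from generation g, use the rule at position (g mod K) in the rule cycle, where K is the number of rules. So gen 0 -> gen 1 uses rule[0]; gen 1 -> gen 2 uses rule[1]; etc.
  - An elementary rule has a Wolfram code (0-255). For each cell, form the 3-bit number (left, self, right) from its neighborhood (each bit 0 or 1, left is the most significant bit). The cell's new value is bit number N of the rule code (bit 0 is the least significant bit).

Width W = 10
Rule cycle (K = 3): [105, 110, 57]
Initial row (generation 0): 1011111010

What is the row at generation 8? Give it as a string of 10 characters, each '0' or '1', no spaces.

Gen 0: 1011111010
Gen 1 (rule 105): 0110001100
Gen 2 (rule 110): 1110011100
Gen 3 (rule 57): 1001010011
Gen 4 (rule 105): 0000100011
Gen 5 (rule 110): 0001100111
Gen 6 (rule 57): 1101010100
Gen 7 (rule 105): 1110101001
Gen 8 (rule 110): 1011111011

Answer: 1011111011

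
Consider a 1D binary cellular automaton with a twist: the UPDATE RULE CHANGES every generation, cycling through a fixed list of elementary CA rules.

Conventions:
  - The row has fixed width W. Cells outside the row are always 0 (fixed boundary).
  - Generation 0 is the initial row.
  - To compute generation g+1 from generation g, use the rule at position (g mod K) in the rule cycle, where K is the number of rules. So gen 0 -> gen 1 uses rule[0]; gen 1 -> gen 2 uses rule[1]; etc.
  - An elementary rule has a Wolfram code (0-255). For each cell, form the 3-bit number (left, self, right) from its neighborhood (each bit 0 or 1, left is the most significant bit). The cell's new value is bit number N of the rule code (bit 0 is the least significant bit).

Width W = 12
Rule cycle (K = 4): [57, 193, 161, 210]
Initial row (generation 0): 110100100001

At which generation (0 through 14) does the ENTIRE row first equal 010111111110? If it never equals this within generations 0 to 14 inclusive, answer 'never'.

Answer: never

Derivation:
Gen 0: 110100100001
Gen 1 (rule 57): 101010011100
Gen 2 (rule 193): 000000001101
Gen 3 (rule 161): 111111100010
Gen 4 (rule 210): 011111110101
Gen 5 (rule 57): 010000001010
Gen 6 (rule 193): 000111100000
Gen 7 (rule 161): 110011001111
Gen 8 (rule 210): 011101110111
Gen 9 (rule 57): 010011001100
Gen 10 (rule 193): 000001000101
Gen 11 (rule 161): 111100010010
Gen 12 (rule 210): 011110101101
Gen 13 (rule 57): 010001011010
Gen 14 (rule 193): 000100001000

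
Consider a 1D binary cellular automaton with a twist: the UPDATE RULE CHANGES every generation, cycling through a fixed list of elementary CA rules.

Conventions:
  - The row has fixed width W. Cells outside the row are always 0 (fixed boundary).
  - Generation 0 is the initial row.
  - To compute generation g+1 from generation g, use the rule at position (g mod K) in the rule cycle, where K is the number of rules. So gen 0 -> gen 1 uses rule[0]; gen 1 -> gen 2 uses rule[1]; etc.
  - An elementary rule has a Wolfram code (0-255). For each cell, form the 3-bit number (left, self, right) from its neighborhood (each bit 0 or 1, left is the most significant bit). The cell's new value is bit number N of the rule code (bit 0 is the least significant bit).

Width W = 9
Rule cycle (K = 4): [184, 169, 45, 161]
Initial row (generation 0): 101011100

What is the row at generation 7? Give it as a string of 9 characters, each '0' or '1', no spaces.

Gen 0: 101011100
Gen 1 (rule 184): 010111010
Gen 2 (rule 169): 001110100
Gen 3 (rule 45): 101001101
Gen 4 (rule 161): 010000010
Gen 5 (rule 184): 001000001
Gen 6 (rule 169): 100011100
Gen 7 (rule 45): 101010001

Answer: 101010001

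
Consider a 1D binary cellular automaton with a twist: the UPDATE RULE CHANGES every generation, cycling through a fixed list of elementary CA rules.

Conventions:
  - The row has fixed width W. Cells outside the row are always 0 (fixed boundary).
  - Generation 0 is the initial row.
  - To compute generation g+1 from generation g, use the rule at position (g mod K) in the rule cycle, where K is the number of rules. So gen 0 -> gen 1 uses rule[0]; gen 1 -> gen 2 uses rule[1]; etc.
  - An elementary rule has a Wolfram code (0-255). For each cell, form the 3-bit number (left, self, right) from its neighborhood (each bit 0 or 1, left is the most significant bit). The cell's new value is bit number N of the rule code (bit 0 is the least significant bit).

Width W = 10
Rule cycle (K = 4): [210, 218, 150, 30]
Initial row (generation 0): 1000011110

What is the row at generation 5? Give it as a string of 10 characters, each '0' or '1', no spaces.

Gen 0: 1000011110
Gen 1 (rule 210): 0100101111
Gen 2 (rule 218): 1011001111
Gen 3 (rule 150): 1000110110
Gen 4 (rule 30): 1101100101
Gen 5 (rule 210): 0100111000

Answer: 0100111000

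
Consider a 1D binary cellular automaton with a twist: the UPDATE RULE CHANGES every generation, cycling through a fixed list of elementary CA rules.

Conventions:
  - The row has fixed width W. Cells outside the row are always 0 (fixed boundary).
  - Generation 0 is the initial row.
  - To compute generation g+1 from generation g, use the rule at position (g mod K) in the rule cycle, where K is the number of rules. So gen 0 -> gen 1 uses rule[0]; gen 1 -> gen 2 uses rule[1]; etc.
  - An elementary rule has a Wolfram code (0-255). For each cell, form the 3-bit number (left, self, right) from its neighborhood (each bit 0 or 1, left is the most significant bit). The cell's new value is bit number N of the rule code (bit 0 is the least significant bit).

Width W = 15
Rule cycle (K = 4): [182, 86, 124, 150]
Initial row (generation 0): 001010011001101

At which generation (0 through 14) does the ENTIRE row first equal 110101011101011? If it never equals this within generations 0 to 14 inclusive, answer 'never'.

Answer: 10

Derivation:
Gen 0: 001010011001101
Gen 1 (rule 182): 011111100110011
Gen 2 (rule 86): 100000111011101
Gen 3 (rule 124): 110000101110111
Gen 4 (rule 150): 001001100100010
Gen 5 (rule 182): 011110011110111
Gen 6 (rule 86): 100011100010001
Gen 7 (rule 124): 110010110011001
Gen 8 (rule 150): 001110001100111
Gen 9 (rule 182): 010101010011010
Gen 10 (rule 86): 110101011101011
Gen 11 (rule 124): 111111110111111
Gen 12 (rule 150): 011111100011110
Gen 13 (rule 182): 101111010101101
Gen 14 (rule 86): 100001010100101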